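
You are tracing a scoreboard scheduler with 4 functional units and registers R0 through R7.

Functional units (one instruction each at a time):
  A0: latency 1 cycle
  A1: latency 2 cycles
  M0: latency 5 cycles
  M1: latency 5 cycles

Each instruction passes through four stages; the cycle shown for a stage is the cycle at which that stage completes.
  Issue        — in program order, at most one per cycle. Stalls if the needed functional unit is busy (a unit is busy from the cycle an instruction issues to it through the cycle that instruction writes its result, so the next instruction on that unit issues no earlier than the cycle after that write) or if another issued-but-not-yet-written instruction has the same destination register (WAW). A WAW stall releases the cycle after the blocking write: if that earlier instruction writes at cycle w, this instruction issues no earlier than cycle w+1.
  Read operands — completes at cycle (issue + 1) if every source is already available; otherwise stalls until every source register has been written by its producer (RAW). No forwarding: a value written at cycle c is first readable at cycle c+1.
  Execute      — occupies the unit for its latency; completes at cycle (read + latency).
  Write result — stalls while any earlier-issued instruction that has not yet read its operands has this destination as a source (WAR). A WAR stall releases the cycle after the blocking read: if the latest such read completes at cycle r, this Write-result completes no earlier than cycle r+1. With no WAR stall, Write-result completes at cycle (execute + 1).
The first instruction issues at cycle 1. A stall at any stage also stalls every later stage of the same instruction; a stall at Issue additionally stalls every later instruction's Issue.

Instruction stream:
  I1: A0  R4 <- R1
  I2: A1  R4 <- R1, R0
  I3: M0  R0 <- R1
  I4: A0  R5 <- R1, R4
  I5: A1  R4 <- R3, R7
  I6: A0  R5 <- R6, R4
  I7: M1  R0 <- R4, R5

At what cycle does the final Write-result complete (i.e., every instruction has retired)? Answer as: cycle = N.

cycle 1: I1→A0
cycle 2: I1 RO
cycle 3: I1 EX
cycle 4: I1 WR R4
cycle 5: I2→A1
cycle 6: I2 RO · I3→M0
cycle 7: I3 RO · I4→A0
cycle 8: I2 EX
cycle 9: I2 WR R4
cycle 10: I4 RO · I5→A1
cycle 11: I4 EX · I5 RO
cycle 12: I3 EX · I4 WR R5
cycle 13: I3 WR R0 · I5 EX · I6→A0
cycle 14: I5 WR R4 · I7→M1
cycle 15: I6 RO
cycle 16: I6 EX
cycle 17: I6 WR R5
cycle 18: I7 RO
cycle 23: I7 EX
cycle 24: I7 WR R0

cycle = 24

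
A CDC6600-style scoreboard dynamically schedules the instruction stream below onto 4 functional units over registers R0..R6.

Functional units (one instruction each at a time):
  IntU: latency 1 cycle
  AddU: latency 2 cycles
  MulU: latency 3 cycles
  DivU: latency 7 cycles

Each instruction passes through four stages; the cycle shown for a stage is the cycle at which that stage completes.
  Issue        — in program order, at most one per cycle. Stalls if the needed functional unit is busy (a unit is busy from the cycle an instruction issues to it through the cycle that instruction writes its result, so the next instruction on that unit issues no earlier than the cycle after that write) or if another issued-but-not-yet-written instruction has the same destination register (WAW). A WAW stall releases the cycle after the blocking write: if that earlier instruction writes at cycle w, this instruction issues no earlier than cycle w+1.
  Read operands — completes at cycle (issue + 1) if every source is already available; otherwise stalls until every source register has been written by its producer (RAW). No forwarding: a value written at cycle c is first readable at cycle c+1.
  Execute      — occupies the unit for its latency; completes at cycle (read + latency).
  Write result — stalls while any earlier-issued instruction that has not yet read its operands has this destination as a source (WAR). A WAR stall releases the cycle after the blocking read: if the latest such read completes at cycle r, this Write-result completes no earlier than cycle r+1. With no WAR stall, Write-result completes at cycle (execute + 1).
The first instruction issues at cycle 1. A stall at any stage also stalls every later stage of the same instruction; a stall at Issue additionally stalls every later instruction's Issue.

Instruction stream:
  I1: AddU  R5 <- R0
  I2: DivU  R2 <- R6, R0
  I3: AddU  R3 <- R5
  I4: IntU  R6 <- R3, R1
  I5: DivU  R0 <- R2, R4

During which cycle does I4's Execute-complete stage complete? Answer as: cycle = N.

cycle = 12

c1: I1→AddU
c2: I1 RO · I2→DivU
c3: I2 RO
c4: I1 EX
c5: I1 WR R5
c6: I3→AddU
c7: I3 RO · I4→IntU
c9: I3 EX
c10: I2 EX · I3 WR R3
c11: I2 WR R2 · I4 RO
c12: I4 EX · I5→DivU
c13: I4 WR R6 · I5 RO
c20: I5 EX
c21: I5 WR R0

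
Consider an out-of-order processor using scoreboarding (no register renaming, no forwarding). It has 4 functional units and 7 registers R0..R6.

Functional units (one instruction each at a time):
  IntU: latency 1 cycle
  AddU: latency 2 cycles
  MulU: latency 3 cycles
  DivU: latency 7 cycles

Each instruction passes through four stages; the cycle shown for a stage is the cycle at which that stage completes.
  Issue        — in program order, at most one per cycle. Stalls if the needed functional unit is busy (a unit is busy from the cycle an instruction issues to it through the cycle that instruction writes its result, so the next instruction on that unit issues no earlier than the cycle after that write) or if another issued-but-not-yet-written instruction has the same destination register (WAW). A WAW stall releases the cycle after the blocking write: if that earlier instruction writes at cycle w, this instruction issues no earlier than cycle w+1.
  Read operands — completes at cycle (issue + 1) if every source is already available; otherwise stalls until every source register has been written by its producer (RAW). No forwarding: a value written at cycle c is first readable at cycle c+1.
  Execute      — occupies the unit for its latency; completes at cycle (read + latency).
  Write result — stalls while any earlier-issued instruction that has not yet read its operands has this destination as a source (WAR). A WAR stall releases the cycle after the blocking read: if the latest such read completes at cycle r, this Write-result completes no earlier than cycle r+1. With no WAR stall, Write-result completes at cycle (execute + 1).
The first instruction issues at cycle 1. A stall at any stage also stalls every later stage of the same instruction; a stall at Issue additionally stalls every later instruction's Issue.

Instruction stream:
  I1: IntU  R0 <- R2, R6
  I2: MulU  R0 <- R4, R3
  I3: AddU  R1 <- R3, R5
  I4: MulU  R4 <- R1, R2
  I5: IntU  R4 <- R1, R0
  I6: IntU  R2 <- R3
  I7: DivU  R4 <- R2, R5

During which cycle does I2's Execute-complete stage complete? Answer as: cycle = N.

cycle = 9

t=1  issue I1 (IntU)
t=2  I1 read-ops
t=3  I1 finished on IntU
t=4  I1→R0
t=5  issue I2 (MulU)
t=6  I2 read-ops; issue I3 (AddU)
t=7  I3 read-ops
t=9  I2 finished on MulU; I3 finished on AddU
t=10  I2→R0; I3→R1
t=11  issue I4 (MulU)
t=12  I4 read-ops
t=15  I4 finished on MulU
t=16  I4→R4
t=17  issue I5 (IntU)
t=18  I5 read-ops
t=19  I5 finished on IntU
t=20  I5→R4
t=21  issue I6 (IntU)
t=22  I6 read-ops; issue I7 (DivU)
t=23  I6 finished on IntU
t=24  I6→R2
t=25  I7 read-ops
t=32  I7 finished on DivU
t=33  I7→R4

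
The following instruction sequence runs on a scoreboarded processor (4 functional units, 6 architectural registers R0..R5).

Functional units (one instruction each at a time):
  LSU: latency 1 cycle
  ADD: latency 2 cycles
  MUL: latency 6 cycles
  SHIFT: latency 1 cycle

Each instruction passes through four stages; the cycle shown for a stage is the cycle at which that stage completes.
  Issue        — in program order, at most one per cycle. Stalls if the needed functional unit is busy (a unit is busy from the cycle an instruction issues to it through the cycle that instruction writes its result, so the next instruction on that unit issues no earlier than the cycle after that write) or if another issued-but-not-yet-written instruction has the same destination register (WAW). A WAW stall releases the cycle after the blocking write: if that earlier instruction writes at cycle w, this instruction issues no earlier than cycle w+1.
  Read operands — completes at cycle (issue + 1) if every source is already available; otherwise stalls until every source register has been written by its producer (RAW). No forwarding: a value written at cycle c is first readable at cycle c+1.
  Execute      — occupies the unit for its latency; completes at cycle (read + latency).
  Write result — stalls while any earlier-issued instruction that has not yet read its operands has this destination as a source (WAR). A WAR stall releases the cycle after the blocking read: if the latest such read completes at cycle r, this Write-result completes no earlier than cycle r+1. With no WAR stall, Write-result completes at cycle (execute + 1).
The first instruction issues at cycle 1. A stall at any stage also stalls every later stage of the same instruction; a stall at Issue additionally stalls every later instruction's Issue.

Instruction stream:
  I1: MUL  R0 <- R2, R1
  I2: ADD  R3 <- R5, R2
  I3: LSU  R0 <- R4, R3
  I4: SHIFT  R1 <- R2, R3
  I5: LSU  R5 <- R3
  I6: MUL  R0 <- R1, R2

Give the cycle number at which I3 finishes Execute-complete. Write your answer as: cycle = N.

cycle = 12

c1: issue I1 (MUL)
c2: I1 read-ops; issue I2 (ADD)
c3: I2 read-ops
c5: I2 finished on ADD
c6: I2→R3
c8: I1 finished on MUL
c9: I1→R0
c10: issue I3 (LSU)
c11: I3 read-ops; issue I4 (SHIFT)
c12: I3 finished on LSU; I4 read-ops
c13: I3→R0; I4 finished on SHIFT
c14: I4→R1; issue I5 (LSU)
c15: I5 read-ops; issue I6 (MUL)
c16: I5 finished on LSU; I6 read-ops
c17: I5→R5
c22: I6 finished on MUL
c23: I6→R0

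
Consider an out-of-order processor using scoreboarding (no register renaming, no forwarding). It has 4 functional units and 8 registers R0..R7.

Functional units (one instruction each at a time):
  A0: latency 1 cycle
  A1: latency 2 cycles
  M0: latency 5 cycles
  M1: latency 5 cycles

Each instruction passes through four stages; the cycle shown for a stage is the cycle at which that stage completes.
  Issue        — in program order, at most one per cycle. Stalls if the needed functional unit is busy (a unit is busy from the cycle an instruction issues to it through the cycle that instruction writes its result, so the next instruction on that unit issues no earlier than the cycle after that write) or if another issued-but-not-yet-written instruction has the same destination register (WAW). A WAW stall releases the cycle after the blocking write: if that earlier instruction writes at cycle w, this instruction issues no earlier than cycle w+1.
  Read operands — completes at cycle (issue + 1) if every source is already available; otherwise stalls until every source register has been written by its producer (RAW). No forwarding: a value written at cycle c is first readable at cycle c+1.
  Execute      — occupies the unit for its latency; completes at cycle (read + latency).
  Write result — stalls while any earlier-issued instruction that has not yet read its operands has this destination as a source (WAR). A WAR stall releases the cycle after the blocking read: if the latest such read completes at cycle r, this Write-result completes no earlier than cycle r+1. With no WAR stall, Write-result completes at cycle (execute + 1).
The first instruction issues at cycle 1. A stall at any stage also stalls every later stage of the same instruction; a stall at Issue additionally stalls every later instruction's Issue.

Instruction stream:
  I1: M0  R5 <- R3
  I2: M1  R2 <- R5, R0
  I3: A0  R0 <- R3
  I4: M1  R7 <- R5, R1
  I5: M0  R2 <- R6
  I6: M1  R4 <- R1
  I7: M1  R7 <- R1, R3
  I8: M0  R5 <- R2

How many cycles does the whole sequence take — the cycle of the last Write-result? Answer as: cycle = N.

cycle 1: issue I1 (M0)
cycle 2: I1 read-ops · issue I2 (M1)
cycle 3: issue I3 (A0)
cycle 4: I3 read-ops
cycle 5: I3 finished on A0
cycle 7: I1 finished on M0
cycle 8: I1→R5
cycle 9: I2 read-ops
cycle 10: I3→R0
cycle 14: I2 finished on M1
cycle 15: I2→R2
cycle 16: issue I4 (M1)
cycle 17: I4 read-ops · issue I5 (M0)
cycle 18: I5 read-ops
cycle 22: I4 finished on M1
cycle 23: I4→R7 · I5 finished on M0
cycle 24: I5→R2 · issue I6 (M1)
cycle 25: I6 read-ops
cycle 30: I6 finished on M1
cycle 31: I6→R4
cycle 32: issue I7 (M1)
cycle 33: I7 read-ops · issue I8 (M0)
cycle 34: I8 read-ops
cycle 38: I7 finished on M1
cycle 39: I7→R7 · I8 finished on M0
cycle 40: I8→R5

cycle = 40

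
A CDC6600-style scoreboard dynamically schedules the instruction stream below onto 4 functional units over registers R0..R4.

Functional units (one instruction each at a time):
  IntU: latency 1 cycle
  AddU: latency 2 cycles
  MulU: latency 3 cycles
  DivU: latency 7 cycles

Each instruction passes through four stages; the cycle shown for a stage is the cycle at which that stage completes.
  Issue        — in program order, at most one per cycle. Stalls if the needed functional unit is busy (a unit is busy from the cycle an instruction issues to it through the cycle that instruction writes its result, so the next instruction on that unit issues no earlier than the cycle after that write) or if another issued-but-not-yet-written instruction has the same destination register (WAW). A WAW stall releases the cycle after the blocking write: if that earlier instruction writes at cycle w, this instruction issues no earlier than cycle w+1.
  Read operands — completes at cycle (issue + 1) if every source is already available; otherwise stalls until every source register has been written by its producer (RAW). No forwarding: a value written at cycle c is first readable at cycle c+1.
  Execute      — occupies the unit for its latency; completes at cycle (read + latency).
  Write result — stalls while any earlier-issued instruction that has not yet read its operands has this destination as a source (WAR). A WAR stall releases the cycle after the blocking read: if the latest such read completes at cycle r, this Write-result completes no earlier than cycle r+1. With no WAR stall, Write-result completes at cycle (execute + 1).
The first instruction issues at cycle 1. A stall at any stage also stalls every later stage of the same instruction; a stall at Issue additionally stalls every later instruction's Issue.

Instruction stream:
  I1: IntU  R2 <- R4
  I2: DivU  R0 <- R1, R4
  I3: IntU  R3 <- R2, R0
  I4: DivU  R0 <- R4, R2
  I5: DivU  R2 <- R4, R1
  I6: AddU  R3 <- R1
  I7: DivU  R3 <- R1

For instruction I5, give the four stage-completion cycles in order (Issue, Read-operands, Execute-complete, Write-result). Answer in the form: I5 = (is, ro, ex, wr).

I5 = (22, 23, 30, 31)

c1: issue I1 (IntU)
c2: I1 read-ops, issue I2 (DivU)
c3: I1 finished on IntU, I2 read-ops
c4: I1→R2
c5: issue I3 (IntU)
c10: I2 finished on DivU
c11: I2→R0
c12: I3 read-ops, issue I4 (DivU)
c13: I3 finished on IntU, I4 read-ops
c14: I3→R3
c20: I4 finished on DivU
c21: I4→R0
c22: issue I5 (DivU)
c23: I5 read-ops, issue I6 (AddU)
c24: I6 read-ops
c26: I6 finished on AddU
c27: I6→R3
c30: I5 finished on DivU
c31: I5→R2
c32: issue I7 (DivU)
c33: I7 read-ops
c40: I7 finished on DivU
c41: I7→R3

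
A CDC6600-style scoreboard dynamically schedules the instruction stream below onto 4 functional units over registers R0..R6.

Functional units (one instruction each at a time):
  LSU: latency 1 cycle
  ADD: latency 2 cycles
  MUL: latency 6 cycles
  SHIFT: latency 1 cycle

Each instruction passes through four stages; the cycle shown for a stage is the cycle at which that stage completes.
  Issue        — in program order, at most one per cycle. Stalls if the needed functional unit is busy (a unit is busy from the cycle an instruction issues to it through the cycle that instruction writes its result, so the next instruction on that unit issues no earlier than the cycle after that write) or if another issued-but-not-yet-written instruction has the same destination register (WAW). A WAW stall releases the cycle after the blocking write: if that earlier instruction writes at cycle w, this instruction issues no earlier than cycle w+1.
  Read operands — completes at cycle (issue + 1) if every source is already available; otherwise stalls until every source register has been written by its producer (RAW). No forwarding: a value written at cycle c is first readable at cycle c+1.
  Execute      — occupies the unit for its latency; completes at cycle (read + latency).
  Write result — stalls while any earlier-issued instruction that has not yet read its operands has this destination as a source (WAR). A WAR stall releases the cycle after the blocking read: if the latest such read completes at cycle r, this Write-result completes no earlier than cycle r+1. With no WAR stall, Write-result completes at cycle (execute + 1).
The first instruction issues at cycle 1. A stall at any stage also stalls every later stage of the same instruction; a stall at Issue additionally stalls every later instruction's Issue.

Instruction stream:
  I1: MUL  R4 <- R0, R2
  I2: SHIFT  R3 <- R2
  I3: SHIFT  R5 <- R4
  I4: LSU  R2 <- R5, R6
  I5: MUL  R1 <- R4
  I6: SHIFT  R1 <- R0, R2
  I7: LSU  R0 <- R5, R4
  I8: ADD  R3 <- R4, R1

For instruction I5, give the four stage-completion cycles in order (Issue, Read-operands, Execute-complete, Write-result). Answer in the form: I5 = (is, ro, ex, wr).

I5 = (10, 11, 17, 18)

c1: I1 dispatched to MUL
c2: I1 operands ready; I2 dispatched to SHIFT
c3: I2 operands ready
c4: I2 complete
c5: R3←I2
c6: I3 dispatched to SHIFT
c7: I4 dispatched to LSU
c8: I1 complete
c9: R4←I1
c10: I3 operands ready; I5 dispatched to MUL
c11: I3 complete; I5 operands ready
c12: R5←I3
c13: I4 operands ready
c14: I4 complete
c15: R2←I4
c17: I5 complete
c18: R1←I5
c19: I6 dispatched to SHIFT
c20: I6 operands ready; I7 dispatched to LSU
c21: I6 complete; I7 operands ready; I8 dispatched to ADD
c22: R1←I6; I7 complete
c23: R0←I7; I8 operands ready
c25: I8 complete
c26: R3←I8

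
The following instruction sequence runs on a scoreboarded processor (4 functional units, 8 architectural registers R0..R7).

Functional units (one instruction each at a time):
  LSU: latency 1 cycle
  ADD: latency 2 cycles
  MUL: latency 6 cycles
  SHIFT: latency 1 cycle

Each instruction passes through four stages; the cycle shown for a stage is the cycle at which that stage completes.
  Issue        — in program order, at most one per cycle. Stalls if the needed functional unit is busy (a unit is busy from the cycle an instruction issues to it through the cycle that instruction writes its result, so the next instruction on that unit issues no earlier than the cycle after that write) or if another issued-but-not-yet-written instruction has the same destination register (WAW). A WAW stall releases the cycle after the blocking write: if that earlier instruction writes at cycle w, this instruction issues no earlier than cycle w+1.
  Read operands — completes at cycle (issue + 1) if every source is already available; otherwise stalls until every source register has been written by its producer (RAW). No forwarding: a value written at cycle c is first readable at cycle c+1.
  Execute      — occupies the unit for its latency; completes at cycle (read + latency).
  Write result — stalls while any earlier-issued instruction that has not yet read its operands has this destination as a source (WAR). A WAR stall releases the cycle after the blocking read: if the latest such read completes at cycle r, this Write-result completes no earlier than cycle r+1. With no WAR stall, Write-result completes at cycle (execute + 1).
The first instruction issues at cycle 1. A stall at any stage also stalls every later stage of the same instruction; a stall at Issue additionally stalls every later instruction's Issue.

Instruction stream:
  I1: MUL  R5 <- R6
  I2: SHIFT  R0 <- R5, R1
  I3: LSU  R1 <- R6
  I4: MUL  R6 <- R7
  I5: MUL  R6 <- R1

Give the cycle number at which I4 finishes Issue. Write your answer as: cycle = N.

[I1] 1/2/8/9
[I2] 2/10/11/12  (RAW R5: wait I1 write@9)
[I3] 3/4/5/11  (WAR R1: wait I2 read@10)
[I4] 10/11/17/18  (struct: MUL busy until I1 writes@9)
[I5] 19/20/26/27  (struct: MUL busy until I4 writes@18)

cycle = 10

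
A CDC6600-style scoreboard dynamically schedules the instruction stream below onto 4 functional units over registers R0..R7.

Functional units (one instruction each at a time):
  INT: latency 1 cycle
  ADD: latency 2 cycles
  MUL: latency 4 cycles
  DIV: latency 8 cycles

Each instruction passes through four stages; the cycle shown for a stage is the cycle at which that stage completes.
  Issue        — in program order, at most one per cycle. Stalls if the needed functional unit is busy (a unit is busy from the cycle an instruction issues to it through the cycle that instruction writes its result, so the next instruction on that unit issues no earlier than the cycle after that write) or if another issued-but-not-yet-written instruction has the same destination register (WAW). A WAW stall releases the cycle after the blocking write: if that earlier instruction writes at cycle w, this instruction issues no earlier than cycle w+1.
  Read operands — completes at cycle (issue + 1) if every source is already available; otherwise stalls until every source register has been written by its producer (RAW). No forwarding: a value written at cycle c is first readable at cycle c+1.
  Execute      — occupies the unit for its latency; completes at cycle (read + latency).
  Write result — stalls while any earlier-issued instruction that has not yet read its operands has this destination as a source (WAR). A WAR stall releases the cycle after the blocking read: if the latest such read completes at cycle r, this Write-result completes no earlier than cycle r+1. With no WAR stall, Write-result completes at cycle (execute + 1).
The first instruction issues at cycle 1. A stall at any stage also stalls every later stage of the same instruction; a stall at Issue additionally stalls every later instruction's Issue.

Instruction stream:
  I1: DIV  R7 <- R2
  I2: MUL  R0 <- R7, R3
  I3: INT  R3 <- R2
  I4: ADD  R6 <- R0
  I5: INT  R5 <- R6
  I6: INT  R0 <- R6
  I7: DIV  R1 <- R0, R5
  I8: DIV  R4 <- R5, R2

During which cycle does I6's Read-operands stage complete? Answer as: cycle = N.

I1  is:1  ro:2  ex:10  wr:11
I2  is:2  ro:12  ex:16  wr:17  — RAW R7: wait I1 write@11
I3  is:3  ro:4  ex:5  wr:13  — WAR R3: wait I2 read@12
I4  is:4  ro:18  ex:20  wr:21  — RAW R0: wait I2 write@17
I5  is:14  ro:22  ex:23  wr:24  — struct: INT busy until I3 writes@13, RAW R6: wait I4 write@21
I6  is:25  ro:26  ex:27  wr:28  — struct: INT busy until I5 writes@24
I7  is:26  ro:29  ex:37  wr:38  — RAW R0: wait I6 write@28
I8  is:39  ro:40  ex:48  wr:49  — struct: DIV busy until I7 writes@38

cycle = 26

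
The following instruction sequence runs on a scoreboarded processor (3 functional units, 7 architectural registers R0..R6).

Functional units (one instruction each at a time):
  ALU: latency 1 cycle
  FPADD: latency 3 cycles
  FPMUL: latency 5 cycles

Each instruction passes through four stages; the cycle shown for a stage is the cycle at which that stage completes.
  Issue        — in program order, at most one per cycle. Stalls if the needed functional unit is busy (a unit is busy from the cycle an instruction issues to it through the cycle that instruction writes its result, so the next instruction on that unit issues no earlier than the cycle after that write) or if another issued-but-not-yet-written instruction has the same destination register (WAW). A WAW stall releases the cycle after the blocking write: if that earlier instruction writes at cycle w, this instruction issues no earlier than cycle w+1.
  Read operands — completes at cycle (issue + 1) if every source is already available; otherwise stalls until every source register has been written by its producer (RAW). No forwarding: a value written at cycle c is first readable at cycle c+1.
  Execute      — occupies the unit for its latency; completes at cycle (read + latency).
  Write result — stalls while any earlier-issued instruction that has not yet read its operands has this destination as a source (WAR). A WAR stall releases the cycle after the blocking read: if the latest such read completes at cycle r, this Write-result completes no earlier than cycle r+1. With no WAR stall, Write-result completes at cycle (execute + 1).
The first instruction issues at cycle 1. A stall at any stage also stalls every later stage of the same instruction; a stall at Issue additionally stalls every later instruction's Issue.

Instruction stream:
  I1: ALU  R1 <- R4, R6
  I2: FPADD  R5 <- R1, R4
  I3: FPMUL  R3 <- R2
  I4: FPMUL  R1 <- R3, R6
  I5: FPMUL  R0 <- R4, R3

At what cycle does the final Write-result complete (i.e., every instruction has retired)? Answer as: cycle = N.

cycle = 26

I1: IS=1 RO=2 EX=3 WR=4
I2: IS=2 RO=5 EX=8 WR=9  [RAW R1: wait I1 write@4]
I3: IS=3 RO=4 EX=9 WR=10
I4: IS=11 RO=12 EX=17 WR=18  [struct: FPMUL busy until I3 writes@10]
I5: IS=19 RO=20 EX=25 WR=26  [struct: FPMUL busy until I4 writes@18]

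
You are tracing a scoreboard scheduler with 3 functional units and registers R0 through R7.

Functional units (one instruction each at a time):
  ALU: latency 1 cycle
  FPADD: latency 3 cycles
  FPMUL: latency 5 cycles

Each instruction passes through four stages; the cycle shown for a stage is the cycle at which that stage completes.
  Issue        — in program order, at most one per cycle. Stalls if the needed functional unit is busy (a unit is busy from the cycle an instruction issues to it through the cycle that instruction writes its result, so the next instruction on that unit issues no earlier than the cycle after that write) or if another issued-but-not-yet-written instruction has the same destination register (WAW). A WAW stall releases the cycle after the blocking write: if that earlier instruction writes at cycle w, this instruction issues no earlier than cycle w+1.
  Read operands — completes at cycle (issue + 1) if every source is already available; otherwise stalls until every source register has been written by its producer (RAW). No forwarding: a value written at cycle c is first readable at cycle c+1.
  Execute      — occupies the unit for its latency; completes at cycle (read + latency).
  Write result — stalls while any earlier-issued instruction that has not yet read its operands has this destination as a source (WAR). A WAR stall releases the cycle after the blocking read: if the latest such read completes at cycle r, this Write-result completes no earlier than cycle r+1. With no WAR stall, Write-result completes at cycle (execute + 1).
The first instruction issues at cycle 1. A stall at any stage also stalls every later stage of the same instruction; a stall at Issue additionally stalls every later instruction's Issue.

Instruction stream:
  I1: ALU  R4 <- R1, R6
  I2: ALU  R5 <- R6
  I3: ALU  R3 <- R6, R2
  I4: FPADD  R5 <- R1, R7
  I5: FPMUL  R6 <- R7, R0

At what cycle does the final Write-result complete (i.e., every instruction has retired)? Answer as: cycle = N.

cycle = 18

t=1  I1→ALU
t=2  I1 RO
t=3  I1 EX
t=4  I1 WR R4
t=5  I2→ALU
t=6  I2 RO
t=7  I2 EX
t=8  I2 WR R5
t=9  I3→ALU
t=10  I3 RO; I4→FPADD
t=11  I3 EX; I4 RO; I5→FPMUL
t=12  I3 WR R3; I5 RO
t=14  I4 EX
t=15  I4 WR R5
t=17  I5 EX
t=18  I5 WR R6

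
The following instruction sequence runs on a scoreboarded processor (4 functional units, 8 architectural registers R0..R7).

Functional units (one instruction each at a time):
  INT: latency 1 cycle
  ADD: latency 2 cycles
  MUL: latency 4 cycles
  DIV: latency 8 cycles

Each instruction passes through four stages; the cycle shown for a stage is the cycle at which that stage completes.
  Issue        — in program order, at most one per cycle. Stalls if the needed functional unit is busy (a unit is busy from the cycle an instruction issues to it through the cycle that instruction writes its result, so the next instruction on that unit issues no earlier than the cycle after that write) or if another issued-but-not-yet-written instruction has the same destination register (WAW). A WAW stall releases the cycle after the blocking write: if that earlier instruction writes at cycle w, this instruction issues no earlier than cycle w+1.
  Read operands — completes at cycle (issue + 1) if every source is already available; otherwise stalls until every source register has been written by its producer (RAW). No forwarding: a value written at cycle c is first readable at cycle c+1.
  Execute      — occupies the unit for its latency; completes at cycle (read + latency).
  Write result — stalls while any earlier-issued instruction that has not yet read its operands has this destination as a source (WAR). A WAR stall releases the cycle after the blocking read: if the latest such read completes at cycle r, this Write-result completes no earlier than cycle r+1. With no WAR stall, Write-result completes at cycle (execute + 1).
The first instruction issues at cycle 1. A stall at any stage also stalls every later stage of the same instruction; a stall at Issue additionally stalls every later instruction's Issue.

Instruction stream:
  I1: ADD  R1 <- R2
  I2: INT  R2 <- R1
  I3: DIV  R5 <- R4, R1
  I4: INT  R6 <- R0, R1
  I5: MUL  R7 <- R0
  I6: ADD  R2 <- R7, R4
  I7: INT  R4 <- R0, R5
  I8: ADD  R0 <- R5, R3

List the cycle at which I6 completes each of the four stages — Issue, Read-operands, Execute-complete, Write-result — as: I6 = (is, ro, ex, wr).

[1] I1→ADD
[2] I1 RO; I2→INT
[3] I3→DIV
[4] I1 EX
[5] I1 WR R1
[6] I2 RO; I3 RO
[7] I2 EX
[8] I2 WR R2
[9] I4→INT
[10] I4 RO; I5→MUL
[11] I4 EX; I5 RO; I6→ADD
[12] I4 WR R6
[13] I7→INT
[14] I3 EX
[15] I3 WR R5; I5 EX
[16] I5 WR R7; I7 RO
[17] I6 RO; I7 EX
[18] I7 WR R4
[19] I6 EX
[20] I6 WR R2
[21] I8→ADD
[22] I8 RO
[24] I8 EX
[25] I8 WR R0

I6 = (11, 17, 19, 20)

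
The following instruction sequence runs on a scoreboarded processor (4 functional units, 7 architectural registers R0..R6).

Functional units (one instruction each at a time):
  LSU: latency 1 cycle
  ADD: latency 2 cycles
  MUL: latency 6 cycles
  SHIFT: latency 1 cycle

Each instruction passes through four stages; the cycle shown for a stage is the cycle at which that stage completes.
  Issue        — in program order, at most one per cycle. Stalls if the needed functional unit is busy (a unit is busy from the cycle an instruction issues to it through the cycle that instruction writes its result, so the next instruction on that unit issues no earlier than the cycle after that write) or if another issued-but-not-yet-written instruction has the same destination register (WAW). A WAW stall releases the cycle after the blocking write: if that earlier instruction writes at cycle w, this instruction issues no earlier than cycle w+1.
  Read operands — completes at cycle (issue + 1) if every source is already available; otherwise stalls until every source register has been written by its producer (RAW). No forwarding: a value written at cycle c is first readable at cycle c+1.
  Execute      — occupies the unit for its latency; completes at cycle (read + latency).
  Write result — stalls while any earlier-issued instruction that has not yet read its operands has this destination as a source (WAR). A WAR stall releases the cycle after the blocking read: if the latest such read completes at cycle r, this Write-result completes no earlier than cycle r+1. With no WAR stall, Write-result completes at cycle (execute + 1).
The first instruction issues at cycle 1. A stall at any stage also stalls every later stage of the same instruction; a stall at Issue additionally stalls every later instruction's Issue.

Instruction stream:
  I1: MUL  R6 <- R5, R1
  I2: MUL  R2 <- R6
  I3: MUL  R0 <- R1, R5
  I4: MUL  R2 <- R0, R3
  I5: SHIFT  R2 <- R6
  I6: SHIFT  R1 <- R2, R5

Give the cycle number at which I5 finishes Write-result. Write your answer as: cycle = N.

cycle = 40

cycle 1: I1→MUL
cycle 2: I1 RO
cycle 8: I1 EX
cycle 9: I1 WR R6
cycle 10: I2→MUL
cycle 11: I2 RO
cycle 17: I2 EX
cycle 18: I2 WR R2
cycle 19: I3→MUL
cycle 20: I3 RO
cycle 26: I3 EX
cycle 27: I3 WR R0
cycle 28: I4→MUL
cycle 29: I4 RO
cycle 35: I4 EX
cycle 36: I4 WR R2
cycle 37: I5→SHIFT
cycle 38: I5 RO
cycle 39: I5 EX
cycle 40: I5 WR R2
cycle 41: I6→SHIFT
cycle 42: I6 RO
cycle 43: I6 EX
cycle 44: I6 WR R1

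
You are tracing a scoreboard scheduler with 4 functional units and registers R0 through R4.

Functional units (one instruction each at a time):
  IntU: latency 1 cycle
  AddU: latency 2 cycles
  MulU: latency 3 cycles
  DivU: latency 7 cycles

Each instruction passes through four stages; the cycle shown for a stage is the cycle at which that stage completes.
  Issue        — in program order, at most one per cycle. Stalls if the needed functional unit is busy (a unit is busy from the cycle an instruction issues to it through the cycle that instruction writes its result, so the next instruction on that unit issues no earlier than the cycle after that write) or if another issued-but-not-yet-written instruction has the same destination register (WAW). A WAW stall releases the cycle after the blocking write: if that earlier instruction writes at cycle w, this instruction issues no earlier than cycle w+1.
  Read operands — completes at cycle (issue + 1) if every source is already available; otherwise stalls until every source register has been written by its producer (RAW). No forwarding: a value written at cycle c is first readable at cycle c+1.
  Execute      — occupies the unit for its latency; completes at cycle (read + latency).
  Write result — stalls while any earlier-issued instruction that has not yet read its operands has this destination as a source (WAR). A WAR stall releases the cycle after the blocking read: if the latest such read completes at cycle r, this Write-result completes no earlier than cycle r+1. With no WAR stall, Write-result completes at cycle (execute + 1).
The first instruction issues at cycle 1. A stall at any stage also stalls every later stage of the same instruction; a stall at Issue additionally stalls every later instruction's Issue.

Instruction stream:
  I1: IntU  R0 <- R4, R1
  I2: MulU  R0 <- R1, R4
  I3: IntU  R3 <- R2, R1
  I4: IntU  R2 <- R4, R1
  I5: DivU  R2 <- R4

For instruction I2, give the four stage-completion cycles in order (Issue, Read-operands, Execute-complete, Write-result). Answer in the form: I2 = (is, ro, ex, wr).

I2 = (5, 6, 9, 10)

I1 -> (1, 2, 3, 4)
I2 -> (5, 6, 9, 10)  // WAW R0: wait I1 write@4
I3 -> (6, 7, 8, 9)
I4 -> (10, 11, 12, 13)  // struct: IntU busy until I3 writes@9
I5 -> (14, 15, 22, 23)  // WAW R2: wait I4 write@13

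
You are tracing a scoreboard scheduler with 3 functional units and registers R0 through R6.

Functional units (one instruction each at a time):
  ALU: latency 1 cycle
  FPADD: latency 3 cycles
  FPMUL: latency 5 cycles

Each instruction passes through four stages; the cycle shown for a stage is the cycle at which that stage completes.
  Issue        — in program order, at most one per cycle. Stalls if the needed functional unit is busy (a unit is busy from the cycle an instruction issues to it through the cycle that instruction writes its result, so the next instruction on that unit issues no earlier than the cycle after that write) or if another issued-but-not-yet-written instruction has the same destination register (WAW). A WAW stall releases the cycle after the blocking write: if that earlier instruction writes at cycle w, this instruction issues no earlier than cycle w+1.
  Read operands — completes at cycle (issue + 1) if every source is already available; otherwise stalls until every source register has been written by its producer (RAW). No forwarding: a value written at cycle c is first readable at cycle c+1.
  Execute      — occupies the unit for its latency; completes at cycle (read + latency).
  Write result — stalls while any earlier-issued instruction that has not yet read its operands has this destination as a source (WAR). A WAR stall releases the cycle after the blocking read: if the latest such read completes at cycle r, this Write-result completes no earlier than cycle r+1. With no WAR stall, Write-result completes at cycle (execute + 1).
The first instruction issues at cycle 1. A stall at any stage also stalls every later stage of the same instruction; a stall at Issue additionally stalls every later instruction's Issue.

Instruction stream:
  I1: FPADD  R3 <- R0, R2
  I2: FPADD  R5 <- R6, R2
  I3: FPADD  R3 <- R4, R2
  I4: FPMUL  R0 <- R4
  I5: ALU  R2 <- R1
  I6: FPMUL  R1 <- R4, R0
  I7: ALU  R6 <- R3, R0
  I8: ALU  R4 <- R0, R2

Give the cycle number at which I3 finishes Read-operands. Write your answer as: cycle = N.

[1] I1 dispatched to FPADD
[2] I1 operands ready
[5] I1 complete
[6] R3←I1
[7] I2 dispatched to FPADD
[8] I2 operands ready
[11] I2 complete
[12] R5←I2
[13] I3 dispatched to FPADD
[14] I3 operands ready; I4 dispatched to FPMUL
[15] I4 operands ready; I5 dispatched to ALU
[16] I5 operands ready
[17] I3 complete; I5 complete
[18] R3←I3; R2←I5
[20] I4 complete
[21] R0←I4
[22] I6 dispatched to FPMUL
[23] I6 operands ready; I7 dispatched to ALU
[24] I7 operands ready
[25] I7 complete
[26] R6←I7
[27] I8 dispatched to ALU
[28] I6 complete; I8 operands ready
[29] R1←I6; I8 complete
[30] R4←I8

cycle = 14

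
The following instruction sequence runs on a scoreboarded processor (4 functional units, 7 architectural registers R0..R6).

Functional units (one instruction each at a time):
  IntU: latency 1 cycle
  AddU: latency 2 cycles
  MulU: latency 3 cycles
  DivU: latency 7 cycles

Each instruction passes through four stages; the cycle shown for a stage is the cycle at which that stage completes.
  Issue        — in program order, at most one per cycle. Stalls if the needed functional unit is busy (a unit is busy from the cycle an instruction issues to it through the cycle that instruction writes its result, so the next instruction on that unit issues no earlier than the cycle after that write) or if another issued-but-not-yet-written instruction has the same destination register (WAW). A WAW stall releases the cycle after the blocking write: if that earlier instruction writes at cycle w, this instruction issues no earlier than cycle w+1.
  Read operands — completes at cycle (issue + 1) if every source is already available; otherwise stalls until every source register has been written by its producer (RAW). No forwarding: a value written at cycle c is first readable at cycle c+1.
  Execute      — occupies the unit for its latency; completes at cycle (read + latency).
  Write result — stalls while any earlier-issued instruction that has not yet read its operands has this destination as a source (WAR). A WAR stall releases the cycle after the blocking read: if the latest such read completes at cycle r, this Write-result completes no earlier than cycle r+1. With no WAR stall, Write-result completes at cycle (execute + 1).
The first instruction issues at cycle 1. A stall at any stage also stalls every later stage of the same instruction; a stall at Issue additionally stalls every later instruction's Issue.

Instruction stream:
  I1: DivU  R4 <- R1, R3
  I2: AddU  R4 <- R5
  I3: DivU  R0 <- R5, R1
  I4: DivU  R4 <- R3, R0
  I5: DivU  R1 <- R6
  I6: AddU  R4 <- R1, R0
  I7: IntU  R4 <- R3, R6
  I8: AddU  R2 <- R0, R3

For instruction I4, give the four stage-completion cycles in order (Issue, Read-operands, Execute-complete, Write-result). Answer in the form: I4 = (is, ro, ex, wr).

I4 = (22, 23, 30, 31)

[I1] 1/2/9/10
[I2] 11/12/14/15  (WAW R4: wait I1 write@10)
[I3] 12/13/20/21
[I4] 22/23/30/31  (struct: DivU busy until I3 writes@21)
[I5] 32/33/40/41  (struct: DivU busy until I4 writes@31)
[I6] 33/42/44/45  (RAW R1: wait I5 write@41)
[I7] 46/47/48/49  (WAW R4: wait I6 write@45)
[I8] 47/48/50/51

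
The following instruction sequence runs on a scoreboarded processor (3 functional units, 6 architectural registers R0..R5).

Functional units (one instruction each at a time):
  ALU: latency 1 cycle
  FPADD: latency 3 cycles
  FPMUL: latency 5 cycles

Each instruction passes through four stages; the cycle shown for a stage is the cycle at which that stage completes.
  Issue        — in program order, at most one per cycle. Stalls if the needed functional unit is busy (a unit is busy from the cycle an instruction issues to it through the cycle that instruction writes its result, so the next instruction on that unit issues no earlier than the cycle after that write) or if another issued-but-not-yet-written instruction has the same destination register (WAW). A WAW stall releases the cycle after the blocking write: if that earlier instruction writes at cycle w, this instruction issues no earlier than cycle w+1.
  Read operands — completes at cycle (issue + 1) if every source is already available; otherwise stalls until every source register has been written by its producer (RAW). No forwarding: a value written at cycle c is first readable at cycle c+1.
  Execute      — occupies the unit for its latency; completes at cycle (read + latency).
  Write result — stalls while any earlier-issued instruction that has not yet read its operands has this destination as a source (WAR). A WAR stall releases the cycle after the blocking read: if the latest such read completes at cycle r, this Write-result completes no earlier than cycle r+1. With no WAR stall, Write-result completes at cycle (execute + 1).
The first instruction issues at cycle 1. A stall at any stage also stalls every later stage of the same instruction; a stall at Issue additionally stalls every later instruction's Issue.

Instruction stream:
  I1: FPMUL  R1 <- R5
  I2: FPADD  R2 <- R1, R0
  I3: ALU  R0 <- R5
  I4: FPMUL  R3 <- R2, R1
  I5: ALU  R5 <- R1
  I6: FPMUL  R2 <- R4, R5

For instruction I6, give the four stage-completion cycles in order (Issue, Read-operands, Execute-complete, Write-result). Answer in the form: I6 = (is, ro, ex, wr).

cycle 1: issue I1 (FPMUL)
cycle 2: I1 read-ops · issue I2 (FPADD)
cycle 3: issue I3 (ALU)
cycle 4: I3 read-ops
cycle 5: I3 finished on ALU
cycle 7: I1 finished on FPMUL
cycle 8: I1→R1
cycle 9: I2 read-ops · issue I4 (FPMUL)
cycle 10: I3→R0
cycle 11: issue I5 (ALU)
cycle 12: I2 finished on FPADD · I5 read-ops
cycle 13: I2→R2 · I5 finished on ALU
cycle 14: I4 read-ops · I5→R5
cycle 19: I4 finished on FPMUL
cycle 20: I4→R3
cycle 21: issue I6 (FPMUL)
cycle 22: I6 read-ops
cycle 27: I6 finished on FPMUL
cycle 28: I6→R2

I6 = (21, 22, 27, 28)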